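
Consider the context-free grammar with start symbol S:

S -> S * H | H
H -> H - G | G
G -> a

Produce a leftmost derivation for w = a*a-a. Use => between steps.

S => S*H => H*H => G*H => a*H => a*H-G => a*G-G => a*a-G => a*a-a

S => S*H   [S -> S * H]
S*H => H*H   [S -> H]
H*H => G*H   [H -> G]
G*H => a*H   [G -> a]
a*H => a*H-G   [H -> H - G]
a*H-G => a*G-G   [H -> G]
a*G-G => a*a-G   [G -> a]
a*a-G => a*a-a   [G -> a]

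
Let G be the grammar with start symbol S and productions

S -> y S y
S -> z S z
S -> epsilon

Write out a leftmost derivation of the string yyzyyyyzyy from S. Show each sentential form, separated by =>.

S => ySy   [S -> y S y]
ySy => yySyy   [S -> y S y]
yySyy => yyzSzyy   [S -> z S z]
yyzSzyy => yyzySyzyy   [S -> y S y]
yyzySyzyy => yyzyySyyzyy   [S -> y S y]
yyzyySyyzyy => yyzyyyyzyy   [S -> epsilon]

S => ySy => yySyy => yyzSzyy => yyzySyzyy => yyzyySyyzyy => yyzyyyyzyy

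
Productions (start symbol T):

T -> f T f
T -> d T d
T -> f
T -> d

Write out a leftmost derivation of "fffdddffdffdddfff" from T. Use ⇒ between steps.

T ⇒ fTf ⇒ ffTff ⇒ fffTfff ⇒ fffdTdfff ⇒ fffddTddfff ⇒ fffdddTdddfff ⇒ fffdddfTfdddfff ⇒ fffdddffTffdddfff ⇒ fffdddffdffdddfff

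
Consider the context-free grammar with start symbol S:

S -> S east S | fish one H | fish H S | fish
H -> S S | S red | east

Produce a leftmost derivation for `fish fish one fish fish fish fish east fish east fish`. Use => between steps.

S => S east S   [S -> S east S]
S east S => S east S east S   [S -> S east S]
S east S east S => fish H S east S east S   [S -> fish H S]
fish H S east S east S => fish S S S east S east S   [H -> S S]
fish S S S east S east S => fish fish one H S S east S east S   [S -> fish one H]
fish fish one H S S east S east S => fish fish one S S S S east S east S   [H -> S S]
fish fish one S S S S east S east S => fish fish one fish S S S east S east S   [S -> fish]
fish fish one fish S S S east S east S => fish fish one fish fish S S east S east S   [S -> fish]
fish fish one fish fish S S east S east S => fish fish one fish fish fish S east S east S   [S -> fish]
fish fish one fish fish fish S east S east S => fish fish one fish fish fish fish east S east S   [S -> fish]
fish fish one fish fish fish fish east S east S => fish fish one fish fish fish fish east fish east S   [S -> fish]
fish fish one fish fish fish fish east fish east S => fish fish one fish fish fish fish east fish east fish   [S -> fish]

S => S east S => S east S east S => fish H S east S east S => fish S S S east S east S => fish fish one H S S east S east S => fish fish one S S S S east S east S => fish fish one fish S S S east S east S => fish fish one fish fish S S east S east S => fish fish one fish fish fish S east S east S => fish fish one fish fish fish fish east S east S => fish fish one fish fish fish fish east fish east S => fish fish one fish fish fish fish east fish east fish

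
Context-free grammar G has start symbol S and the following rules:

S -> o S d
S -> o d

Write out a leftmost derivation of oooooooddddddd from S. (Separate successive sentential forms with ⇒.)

S ⇒ oSd ⇒ ooSdd ⇒ oooSddd ⇒ ooooSdddd ⇒ oooooSddddd ⇒ ooooooSdddddd ⇒ oooooooddddddd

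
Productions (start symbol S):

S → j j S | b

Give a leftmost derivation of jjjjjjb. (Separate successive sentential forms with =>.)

S=>jjS=>jjjjS=>jjjjjjS=>jjjjjjb

S => jjS   [S → j j S]
jjS => jjjjS   [S → j j S]
jjjjS => jjjjjjS   [S → j j S]
jjjjjjS => jjjjjjb   [S → b]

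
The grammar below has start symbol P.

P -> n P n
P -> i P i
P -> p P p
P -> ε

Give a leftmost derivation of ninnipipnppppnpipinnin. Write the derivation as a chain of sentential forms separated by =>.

P => nPn   [P -> n P n]
nPn => niPin   [P -> i P i]
niPin => ninPnin   [P -> n P n]
ninPnin => ninnPnnin   [P -> n P n]
ninnPnnin => ninniPinnin   [P -> i P i]
ninniPinnin => ninnipPpinnin   [P -> p P p]
ninnipPpinnin => ninnipiPipinnin   [P -> i P i]
ninnipiPipinnin => ninnipipPpipinnin   [P -> p P p]
ninnipipPpipinnin => ninnipipnPnpipinnin   [P -> n P n]
ninnipipnPnpipinnin => ninnipipnpPpnpipinnin   [P -> p P p]
ninnipipnpPpnpipinnin => ninnipipnppPppnpipinnin   [P -> p P p]
ninnipipnppPppnpipinnin => ninnipipnppppnpipinnin   [P -> ε]

P => nPn => niPin => ninPnin => ninnPnnin => ninniPinnin => ninnipPpinnin => ninnipiPipinnin => ninnipipPpipinnin => ninnipipnPnpipinnin => ninnipipnpPpnpipinnin => ninnipipnppPppnpipinnin => ninnipipnppppnpipinnin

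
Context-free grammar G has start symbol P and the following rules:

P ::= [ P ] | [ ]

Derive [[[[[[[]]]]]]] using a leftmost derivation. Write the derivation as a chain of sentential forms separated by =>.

P => [P]   [P ::= [ P ]]
[P] => [[P]]   [P ::= [ P ]]
[[P]] => [[[P]]]   [P ::= [ P ]]
[[[P]]] => [[[[P]]]]   [P ::= [ P ]]
[[[[P]]]] => [[[[[P]]]]]   [P ::= [ P ]]
[[[[[P]]]]] => [[[[[[P]]]]]]   [P ::= [ P ]]
[[[[[[P]]]]]] => [[[[[[[]]]]]]]   [P ::= [ ]]

P=>[P]=>[[P]]=>[[[P]]]=>[[[[P]]]]=>[[[[[P]]]]]=>[[[[[[P]]]]]]=>[[[[[[[]]]]]]]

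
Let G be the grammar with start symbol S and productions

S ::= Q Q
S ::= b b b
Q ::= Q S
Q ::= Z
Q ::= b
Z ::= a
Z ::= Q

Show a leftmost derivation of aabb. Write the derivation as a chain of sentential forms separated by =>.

S => QQ => QSQ => ZSQ => aSQ => aQQQ => aZQQ => aaQQ => aabQ => aabb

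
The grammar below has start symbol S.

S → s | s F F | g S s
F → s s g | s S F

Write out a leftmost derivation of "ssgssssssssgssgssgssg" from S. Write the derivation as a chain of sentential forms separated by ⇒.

S ⇒ sFF   [S → s F F]
sFF ⇒ ssSFF   [F → s S F]
ssSFF ⇒ ssgSsFF   [S → g S s]
ssgSsFF ⇒ ssgssFF   [S → s]
ssgssFF ⇒ ssgsssSFF   [F → s S F]
ssgsssSFF ⇒ ssgssssFFFF   [S → s F F]
ssgssssFFFF ⇒ ssgsssssSFFFF   [F → s S F]
ssgsssssSFFFF ⇒ ssgssssssFFFF   [S → s]
ssgssssssFFFF ⇒ ssgssssssssgFFF   [F → s s g]
ssgssssssssgFFF ⇒ ssgssssssssgssgFF   [F → s s g]
ssgssssssssgssgFF ⇒ ssgssssssssgssgssgF   [F → s s g]
ssgssssssssgssgssgF ⇒ ssgssssssssgssgssgssg   [F → s s g]

S ⇒ sFF ⇒ ssSFF ⇒ ssgSsFF ⇒ ssgssFF ⇒ ssgsssSFF ⇒ ssgssssFFFF ⇒ ssgsssssSFFFF ⇒ ssgssssssFFFF ⇒ ssgssssssssgFFF ⇒ ssgssssssssgssgFF ⇒ ssgssssssssgssgssgF ⇒ ssgssssssssgssgssgssg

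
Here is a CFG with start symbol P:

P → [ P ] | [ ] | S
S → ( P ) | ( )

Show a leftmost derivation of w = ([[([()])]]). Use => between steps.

P => S => (P) => ([P]) => ([[P]]) => ([[S]]) => ([[(P)]]) => ([[([P])]]) => ([[([S])]]) => ([[([()])]])

P => S   [P → S]
S => (P)   [S → ( P )]
(P) => ([P])   [P → [ P ]]
([P]) => ([[P]])   [P → [ P ]]
([[P]]) => ([[S]])   [P → S]
([[S]]) => ([[(P)]])   [S → ( P )]
([[(P)]]) => ([[([P])]])   [P → [ P ]]
([[([P])]]) => ([[([S])]])   [P → S]
([[([S])]]) => ([[([()])]])   [S → ( )]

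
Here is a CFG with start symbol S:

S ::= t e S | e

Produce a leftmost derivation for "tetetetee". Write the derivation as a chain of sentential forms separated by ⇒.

S ⇒ teS ⇒ teteS ⇒ teteteS ⇒ teteteteS ⇒ tetetetee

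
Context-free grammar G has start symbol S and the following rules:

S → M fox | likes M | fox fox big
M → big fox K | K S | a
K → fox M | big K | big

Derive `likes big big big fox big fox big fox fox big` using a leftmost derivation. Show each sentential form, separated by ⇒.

S ⇒ likes M ⇒ likes K S ⇒ likes big K S ⇒ likes big big K S ⇒ likes big big big K S ⇒ likes big big big fox M S ⇒ likes big big big fox big fox K S ⇒ likes big big big fox big fox big S ⇒ likes big big big fox big fox big fox fox big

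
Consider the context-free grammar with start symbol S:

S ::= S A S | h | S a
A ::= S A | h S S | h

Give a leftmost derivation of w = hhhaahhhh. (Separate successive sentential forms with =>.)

S => SAS   [S ::= S A S]
SAS => SASAS   [S ::= S A S]
SASAS => SaASAS   [S ::= S a]
SaASAS => SaaASAS   [S ::= S a]
SaaASAS => SASaaASAS   [S ::= S A S]
SASaaASAS => hASaaASAS   [S ::= h]
hASaaASAS => hhSaaASAS   [A ::= h]
hhSaaASAS => hhhaaASAS   [S ::= h]
hhhaaASAS => hhhaahSAS   [A ::= h]
hhhaahSAS => hhhaahhAS   [S ::= h]
hhhaahhAS => hhhaahhhS   [A ::= h]
hhhaahhhS => hhhaahhhh   [S ::= h]

S => SAS => SASAS => SaASAS => SaaASAS => SASaaASAS => hASaaASAS => hhSaaASAS => hhhaaASAS => hhhaahSAS => hhhaahhAS => hhhaahhhS => hhhaahhhh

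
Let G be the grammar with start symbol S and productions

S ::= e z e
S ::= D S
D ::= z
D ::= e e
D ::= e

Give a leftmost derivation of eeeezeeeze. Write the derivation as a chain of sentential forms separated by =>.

S => DS   [S ::= D S]
DS => eeS   [D ::= e e]
eeS => eeDS   [S ::= D S]
eeDS => eeeeS   [D ::= e e]
eeeeS => eeeeDS   [S ::= D S]
eeeeDS => eeeezS   [D ::= z]
eeeezS => eeeezDS   [S ::= D S]
eeeezDS => eeeezeeS   [D ::= e e]
eeeezeeS => eeeezeeeze   [S ::= e z e]

S => DS => eeS => eeDS => eeeeS => eeeeDS => eeeezS => eeeezDS => eeeezeeS => eeeezeeeze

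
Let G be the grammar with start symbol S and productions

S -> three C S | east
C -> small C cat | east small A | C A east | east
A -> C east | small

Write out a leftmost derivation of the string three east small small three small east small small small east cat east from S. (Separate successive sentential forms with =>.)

S => three C S   [S -> three C S]
three C S => three east small A S   [C -> east small A]
three east small A S => three east small small S   [A -> small]
three east small small S => three east small small three C S   [S -> three C S]
three east small small three C S => three east small small three small C cat S   [C -> small C cat]
three east small small three small C cat S => three east small small three small C A east cat S   [C -> C A east]
three east small small three small C A east cat S => three east small small three small east small A A east cat S   [C -> east small A]
three east small small three small east small A A east cat S => three east small small three small east small small A east cat S   [A -> small]
three east small small three small east small small A east cat S => three east small small three small east small small small east cat S   [A -> small]
three east small small three small east small small small east cat S => three east small small three small east small small small east cat east   [S -> east]

S => three C S => three east small A S => three east small small S => three east small small three C S => three east small small three small C cat S => three east small small three small C A east cat S => three east small small three small east small A A east cat S => three east small small three small east small small A east cat S => three east small small three small east small small small east cat S => three east small small three small east small small small east cat east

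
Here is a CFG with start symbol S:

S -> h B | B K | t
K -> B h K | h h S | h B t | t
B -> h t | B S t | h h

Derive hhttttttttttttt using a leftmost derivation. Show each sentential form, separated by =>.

S => hB => hBSt => hBStSt => hBStStSt => hBStStStSt => hBStStStStSt => hBStStStStStSt => hhtStStStStStSt => hhtttStStStStSt => hhtttttStStStSt => hhtttttttStStSt => hhtttttttttStSt => hhtttttttttttSt => hhttttttttttttt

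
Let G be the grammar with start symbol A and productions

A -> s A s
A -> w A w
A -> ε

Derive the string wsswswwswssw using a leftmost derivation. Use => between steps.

A => wAw   [A -> w A w]
wAw => wsAsw   [A -> s A s]
wsAsw => wssAssw   [A -> s A s]
wssAssw => wsswAwssw   [A -> w A w]
wsswAwssw => wsswsAswssw   [A -> s A s]
wsswsAswssw => wsswswAwswssw   [A -> w A w]
wsswswAwswssw => wsswswwswssw   [A -> ε]

A => wAw => wsAsw => wssAssw => wsswAwssw => wsswsAswssw => wsswswAwswssw => wsswswwswssw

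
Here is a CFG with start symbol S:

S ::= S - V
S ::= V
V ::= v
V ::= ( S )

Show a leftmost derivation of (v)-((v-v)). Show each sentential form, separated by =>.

S => S-V => V-V => (S)-V => (V)-V => (v)-V => (v)-(S) => (v)-(V) => (v)-((S)) => (v)-((S-V)) => (v)-((V-V)) => (v)-((v-V)) => (v)-((v-v))

S => S-V   [S ::= S - V]
S-V => V-V   [S ::= V]
V-V => (S)-V   [V ::= ( S )]
(S)-V => (V)-V   [S ::= V]
(V)-V => (v)-V   [V ::= v]
(v)-V => (v)-(S)   [V ::= ( S )]
(v)-(S) => (v)-(V)   [S ::= V]
(v)-(V) => (v)-((S))   [V ::= ( S )]
(v)-((S)) => (v)-((S-V))   [S ::= S - V]
(v)-((S-V)) => (v)-((V-V))   [S ::= V]
(v)-((V-V)) => (v)-((v-V))   [V ::= v]
(v)-((v-V)) => (v)-((v-v))   [V ::= v]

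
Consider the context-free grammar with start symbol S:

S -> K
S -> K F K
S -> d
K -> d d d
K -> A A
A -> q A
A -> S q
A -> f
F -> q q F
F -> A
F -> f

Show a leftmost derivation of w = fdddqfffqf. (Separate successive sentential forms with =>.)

S => K => AA => SqA => KFKqA => AAFKqA => fAFKqA => fSqFKqA => fKqFKqA => fdddqFKqA => fdddqfKqA => fdddqfAAqA => fdddqffAqA => fdddqfffqA => fdddqfffqf

S => K   [S -> K]
K => AA   [K -> A A]
AA => SqA   [A -> S q]
SqA => KFKqA   [S -> K F K]
KFKqA => AAFKqA   [K -> A A]
AAFKqA => fAFKqA   [A -> f]
fAFKqA => fSqFKqA   [A -> S q]
fSqFKqA => fKqFKqA   [S -> K]
fKqFKqA => fdddqFKqA   [K -> d d d]
fdddqFKqA => fdddqfKqA   [F -> f]
fdddqfKqA => fdddqfAAqA   [K -> A A]
fdddqfAAqA => fdddqffAqA   [A -> f]
fdddqffAqA => fdddqfffqA   [A -> f]
fdddqfffqA => fdddqfffqf   [A -> f]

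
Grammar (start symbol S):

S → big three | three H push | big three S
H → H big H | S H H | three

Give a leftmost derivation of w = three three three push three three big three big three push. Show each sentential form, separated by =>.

S => three H push => three H big H push => three H big H big H push => three S H H big H big H push => three three H push H H big H big H push => three three three push H H big H big H push => three three three push three H big H big H push => three three three push three three big H big H push => three three three push three three big three big H push => three three three push three three big three big three push

S => three H push   [S → three H push]
three H push => three H big H push   [H → H big H]
three H big H push => three H big H big H push   [H → H big H]
three H big H big H push => three S H H big H big H push   [H → S H H]
three S H H big H big H push => three three H push H H big H big H push   [S → three H push]
three three H push H H big H big H push => three three three push H H big H big H push   [H → three]
three three three push H H big H big H push => three three three push three H big H big H push   [H → three]
three three three push three H big H big H push => three three three push three three big H big H push   [H → three]
three three three push three three big H big H push => three three three push three three big three big H push   [H → three]
three three three push three three big three big H push => three three three push three three big three big three push   [H → three]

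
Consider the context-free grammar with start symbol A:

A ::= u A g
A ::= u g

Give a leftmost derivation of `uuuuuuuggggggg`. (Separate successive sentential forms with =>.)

A => uAg => uuAgg => uuuAggg => uuuuAgggg => uuuuuAggggg => uuuuuuAgggggg => uuuuuuuggggggg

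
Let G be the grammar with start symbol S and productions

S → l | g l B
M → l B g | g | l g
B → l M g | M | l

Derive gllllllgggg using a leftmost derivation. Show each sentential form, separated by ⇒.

S ⇒ glB ⇒ gllMg ⇒ glllBgg ⇒ gllllMggg ⇒ glllllBgggg ⇒ gllllllgggg

S ⇒ glB   [S → g l B]
glB ⇒ gllMg   [B → l M g]
gllMg ⇒ glllBgg   [M → l B g]
glllBgg ⇒ gllllMggg   [B → l M g]
gllllMggg ⇒ glllllBgggg   [M → l B g]
glllllBgggg ⇒ gllllllgggg   [B → l]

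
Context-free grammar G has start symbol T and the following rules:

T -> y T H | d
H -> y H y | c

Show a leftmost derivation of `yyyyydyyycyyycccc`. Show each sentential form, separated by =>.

T => yTH   [T -> y T H]
yTH => yyTHH   [T -> y T H]
yyTHH => yyyTHHH   [T -> y T H]
yyyTHHH => yyyyTHHHH   [T -> y T H]
yyyyTHHHH => yyyyyTHHHHH   [T -> y T H]
yyyyyTHHHHH => yyyyydHHHHH   [T -> d]
yyyyydHHHHH => yyyyydyHyHHHH   [H -> y H y]
yyyyydyHyHHHH => yyyyydyyHyyHHHH   [H -> y H y]
yyyyydyyHyyHHHH => yyyyydyyyHyyyHHHH   [H -> y H y]
yyyyydyyyHyyyHHHH => yyyyydyyycyyyHHHH   [H -> c]
yyyyydyyycyyyHHHH => yyyyydyyycyyycHHH   [H -> c]
yyyyydyyycyyycHHH => yyyyydyyycyyyccHH   [H -> c]
yyyyydyyycyyyccHH => yyyyydyyycyyycccH   [H -> c]
yyyyydyyycyyycccH => yyyyydyyycyyycccc   [H -> c]

T => yTH => yyTHH => yyyTHHH => yyyyTHHHH => yyyyyTHHHHH => yyyyydHHHHH => yyyyydyHyHHHH => yyyyydyyHyyHHHH => yyyyydyyyHyyyHHHH => yyyyydyyycyyyHHHH => yyyyydyyycyyycHHH => yyyyydyyycyyyccHH => yyyyydyyycyyycccH => yyyyydyyycyyycccc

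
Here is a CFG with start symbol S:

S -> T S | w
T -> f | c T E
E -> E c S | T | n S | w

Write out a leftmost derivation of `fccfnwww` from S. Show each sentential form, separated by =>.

S => TS => fS => fTS => fcTES => fccTEES => fccfEES => fccfnSES => fccfnwES => fccfnwwS => fccfnwww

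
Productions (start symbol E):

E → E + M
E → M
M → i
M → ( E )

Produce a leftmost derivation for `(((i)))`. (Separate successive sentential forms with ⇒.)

E ⇒ M   [E → M]
M ⇒ (E)   [M → ( E )]
(E) ⇒ (M)   [E → M]
(M) ⇒ ((E))   [M → ( E )]
((E)) ⇒ ((M))   [E → M]
((M)) ⇒ (((E)))   [M → ( E )]
(((E))) ⇒ (((M)))   [E → M]
(((M))) ⇒ (((i)))   [M → i]

E ⇒ M ⇒ (E) ⇒ (M) ⇒ ((E)) ⇒ ((M)) ⇒ (((E))) ⇒ (((M))) ⇒ (((i)))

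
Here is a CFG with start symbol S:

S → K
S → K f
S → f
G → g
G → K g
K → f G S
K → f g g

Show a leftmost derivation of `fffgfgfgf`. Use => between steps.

S => K   [S → K]
K => fGS   [K → f G S]
fGS => fKgS   [G → K g]
fKgS => ffGSgS   [K → f G S]
ffGSgS => ffKgSgS   [G → K g]
ffKgSgS => fffGSgSgS   [K → f G S]
fffGSgSgS => fffgSgSgS   [G → g]
fffgSgSgS => fffgfgSgS   [S → f]
fffgfgSgS => fffgfgfgS   [S → f]
fffgfgfgS => fffgfgfgf   [S → f]

S=>K=>fGS=>fKgS=>ffGSgS=>ffKgSgS=>fffGSgSgS=>fffgSgSgS=>fffgfgSgS=>fffgfgfgS=>fffgfgfgf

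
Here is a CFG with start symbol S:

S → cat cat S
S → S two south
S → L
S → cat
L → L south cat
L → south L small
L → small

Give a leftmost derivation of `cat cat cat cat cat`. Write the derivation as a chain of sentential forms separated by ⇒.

S ⇒ cat cat S ⇒ cat cat cat cat S ⇒ cat cat cat cat cat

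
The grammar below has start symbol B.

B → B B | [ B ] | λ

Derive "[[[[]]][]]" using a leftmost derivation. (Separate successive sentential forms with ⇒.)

B ⇒ [B]   [B → [ B ]]
[B] ⇒ [BB]   [B → B B]
[BB] ⇒ [BBB]   [B → B B]
[BBB] ⇒ [[B]BB]   [B → [ B ]]
[[B]BB] ⇒ [[[B]]BB]   [B → [ B ]]
[[[B]]BB] ⇒ [[[[B]]]BB]   [B → [ B ]]
[[[[B]]]BB] ⇒ [[[[]]]BB]   [B → λ]
[[[[]]]BB] ⇒ [[[[]]]BBB]   [B → B B]
[[[[]]]BBB] ⇒ [[[[]]][B]BB]   [B → [ B ]]
[[[[]]][B]BB] ⇒ [[[[]]][]BB]   [B → λ]
[[[[]]][]BB] ⇒ [[[[]]][]B]   [B → λ]
[[[[]]][]B] ⇒ [[[[]]][]]   [B → λ]

B ⇒ [B] ⇒ [BB] ⇒ [BBB] ⇒ [[B]BB] ⇒ [[[B]]BB] ⇒ [[[[B]]]BB] ⇒ [[[[]]]BB] ⇒ [[[[]]]BBB] ⇒ [[[[]]][B]BB] ⇒ [[[[]]][]BB] ⇒ [[[[]]][]B] ⇒ [[[[]]][]]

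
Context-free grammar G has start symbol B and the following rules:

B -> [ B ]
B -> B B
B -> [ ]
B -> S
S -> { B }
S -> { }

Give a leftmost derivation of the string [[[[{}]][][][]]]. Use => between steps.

B => [B]   [B -> [ B ]]
[B] => [[B]]   [B -> [ B ]]
[[B]] => [[BB]]   [B -> B B]
[[BB]] => [[BBB]]   [B -> B B]
[[BBB]] => [[BBBB]]   [B -> B B]
[[BBBB]] => [[[B]BBB]]   [B -> [ B ]]
[[[B]BBB]] => [[[[B]]BBB]]   [B -> [ B ]]
[[[[B]]BBB]] => [[[[S]]BBB]]   [B -> S]
[[[[S]]BBB]] => [[[[{}]]BBB]]   [S -> { }]
[[[[{}]]BBB]] => [[[[{}]][]BB]]   [B -> [ ]]
[[[[{}]][]BB]] => [[[[{}]][][]B]]   [B -> [ ]]
[[[[{}]][][]B]] => [[[[{}]][][][]]]   [B -> [ ]]

B => [B] => [[B]] => [[BB]] => [[BBB]] => [[BBBB]] => [[[B]BBB]] => [[[[B]]BBB]] => [[[[S]]BBB]] => [[[[{}]]BBB]] => [[[[{}]][]BB]] => [[[[{}]][][]B]] => [[[[{}]][][][]]]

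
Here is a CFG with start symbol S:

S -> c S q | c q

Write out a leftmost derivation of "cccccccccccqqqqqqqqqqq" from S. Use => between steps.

S => cSq   [S -> c S q]
cSq => ccSqq   [S -> c S q]
ccSqq => cccSqqq   [S -> c S q]
cccSqqq => ccccSqqqq   [S -> c S q]
ccccSqqqq => cccccSqqqqq   [S -> c S q]
cccccSqqqqq => ccccccSqqqqqq   [S -> c S q]
ccccccSqqqqqq => cccccccSqqqqqqq   [S -> c S q]
cccccccSqqqqqqq => ccccccccSqqqqqqqq   [S -> c S q]
ccccccccSqqqqqqqq => cccccccccSqqqqqqqqq   [S -> c S q]
cccccccccSqqqqqqqqq => ccccccccccSqqqqqqqqqq   [S -> c S q]
ccccccccccSqqqqqqqqqq => cccccccccccqqqqqqqqqqq   [S -> c q]

S=>cSq=>ccSqq=>cccSqqq=>ccccSqqqq=>cccccSqqqqq=>ccccccSqqqqqq=>cccccccSqqqqqqq=>ccccccccSqqqqqqqq=>cccccccccSqqqqqqqqq=>ccccccccccSqqqqqqqqqq=>cccccccccccqqqqqqqqqqq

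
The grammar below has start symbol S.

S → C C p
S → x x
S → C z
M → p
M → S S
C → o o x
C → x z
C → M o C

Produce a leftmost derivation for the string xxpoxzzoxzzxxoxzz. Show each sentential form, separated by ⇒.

S ⇒ Cz   [S → C z]
Cz ⇒ MoCz   [C → M o C]
MoCz ⇒ SSoCz   [M → S S]
SSoCz ⇒ CzSoCz   [S → C z]
CzSoCz ⇒ MoCzSoCz   [C → M o C]
MoCzSoCz ⇒ SSoCzSoCz   [M → S S]
SSoCzSoCz ⇒ xxSoCzSoCz   [S → x x]
xxSoCzSoCz ⇒ xxCzoCzSoCz   [S → C z]
xxCzoCzSoCz ⇒ xxMoCzoCzSoCz   [C → M o C]
xxMoCzoCzSoCz ⇒ xxpoCzoCzSoCz   [M → p]
xxpoCzoCzSoCz ⇒ xxpoxzzoCzSoCz   [C → x z]
xxpoxzzoCzSoCz ⇒ xxpoxzzoxzzSoCz   [C → x z]
xxpoxzzoxzzSoCz ⇒ xxpoxzzoxzzxxoCz   [S → x x]
xxpoxzzoxzzxxoCz ⇒ xxpoxzzoxzzxxoxzz   [C → x z]

S ⇒ Cz ⇒ MoCz ⇒ SSoCz ⇒ CzSoCz ⇒ MoCzSoCz ⇒ SSoCzSoCz ⇒ xxSoCzSoCz ⇒ xxCzoCzSoCz ⇒ xxMoCzoCzSoCz ⇒ xxpoCzoCzSoCz ⇒ xxpoxzzoCzSoCz ⇒ xxpoxzzoxzzSoCz ⇒ xxpoxzzoxzzxxoCz ⇒ xxpoxzzoxzzxxoxzz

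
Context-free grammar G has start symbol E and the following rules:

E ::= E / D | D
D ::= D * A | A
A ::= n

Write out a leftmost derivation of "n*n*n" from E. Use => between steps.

E => D   [E ::= D]
D => D*A   [D ::= D * A]
D*A => D*A*A   [D ::= D * A]
D*A*A => A*A*A   [D ::= A]
A*A*A => n*A*A   [A ::= n]
n*A*A => n*n*A   [A ::= n]
n*n*A => n*n*n   [A ::= n]

E=>D=>D*A=>D*A*A=>A*A*A=>n*A*A=>n*n*A=>n*n*n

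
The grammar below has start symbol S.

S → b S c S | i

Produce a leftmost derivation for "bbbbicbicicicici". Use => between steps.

S => bScS => bbScScS => bbbScScScS => bbbbScScScScS => bbbbicScScScS => bbbbicbScScScScS => bbbbicbicScScScS => bbbbicbicicScScS => bbbbicbicicicScS => bbbbicbicicicicS => bbbbicbicicicici

S => bScS   [S → b S c S]
bScS => bbScScS   [S → b S c S]
bbScScS => bbbScScScS   [S → b S c S]
bbbScScScS => bbbbScScScScS   [S → b S c S]
bbbbScScScScS => bbbbicScScScS   [S → i]
bbbbicScScScS => bbbbicbScScScScS   [S → b S c S]
bbbbicbScScScScS => bbbbicbicScScScS   [S → i]
bbbbicbicScScScS => bbbbicbicicScScS   [S → i]
bbbbicbicicScScS => bbbbicbicicicScS   [S → i]
bbbbicbicicicScS => bbbbicbicicicicS   [S → i]
bbbbicbicicicicS => bbbbicbicicicici   [S → i]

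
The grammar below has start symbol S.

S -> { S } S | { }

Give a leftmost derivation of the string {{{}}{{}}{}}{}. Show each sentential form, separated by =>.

S=>{S}S=>{{S}S}S=>{{{}}S}S=>{{{}}{S}S}S=>{{{}}{{}}S}S=>{{{}}{{}}{}}S=>{{{}}{{}}{}}{}

S => {S}S   [S -> { S } S]
{S}S => {{S}S}S   [S -> { S } S]
{{S}S}S => {{{}}S}S   [S -> { }]
{{{}}S}S => {{{}}{S}S}S   [S -> { S } S]
{{{}}{S}S}S => {{{}}{{}}S}S   [S -> { }]
{{{}}{{}}S}S => {{{}}{{}}{}}S   [S -> { }]
{{{}}{{}}{}}S => {{{}}{{}}{}}{}   [S -> { }]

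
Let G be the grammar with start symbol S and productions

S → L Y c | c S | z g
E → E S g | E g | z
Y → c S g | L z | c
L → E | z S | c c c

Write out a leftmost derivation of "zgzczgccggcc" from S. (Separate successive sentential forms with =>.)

S => LYc => EYc => EgYc => ESggYc => EgSggYc => zgSggYc => zgLYcggYc => zgzSYcggYc => zgzcSYcggYc => zgzczgYcggYc => zgzczgccggYc => zgzczgccggcc

S => LYc   [S → L Y c]
LYc => EYc   [L → E]
EYc => EgYc   [E → E g]
EgYc => ESggYc   [E → E S g]
ESggYc => EgSggYc   [E → E g]
EgSggYc => zgSggYc   [E → z]
zgSggYc => zgLYcggYc   [S → L Y c]
zgLYcggYc => zgzSYcggYc   [L → z S]
zgzSYcggYc => zgzcSYcggYc   [S → c S]
zgzcSYcggYc => zgzczgYcggYc   [S → z g]
zgzczgYcggYc => zgzczgccggYc   [Y → c]
zgzczgccggYc => zgzczgccggcc   [Y → c]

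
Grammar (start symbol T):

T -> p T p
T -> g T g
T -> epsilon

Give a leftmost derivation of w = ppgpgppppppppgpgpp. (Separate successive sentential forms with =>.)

T=>pTp=>ppTpp=>ppgTgpp=>ppgpTpgpp=>ppgpgTgpgpp=>ppgpgpTpgpgpp=>ppgpgppTppgpgpp=>ppgpgpppTpppgpgpp=>ppgpgppppTppppgpgpp=>ppgpgppppppppgpgpp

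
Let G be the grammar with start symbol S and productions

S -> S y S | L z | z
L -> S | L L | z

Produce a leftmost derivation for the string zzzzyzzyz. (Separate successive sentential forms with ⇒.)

S ⇒ SyS ⇒ LzyS ⇒ LLzyS ⇒ SLzyS ⇒ LzLzyS ⇒ zzLzyS ⇒ zzSzyS ⇒ zzSySzyS ⇒ zzLzySzyS ⇒ zzzzySzyS ⇒ zzzzyzzyS ⇒ zzzzyzzyz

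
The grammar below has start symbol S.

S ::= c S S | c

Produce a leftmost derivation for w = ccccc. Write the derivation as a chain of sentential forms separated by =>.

S => cSS => ccSSS => cccSS => ccccS => ccccc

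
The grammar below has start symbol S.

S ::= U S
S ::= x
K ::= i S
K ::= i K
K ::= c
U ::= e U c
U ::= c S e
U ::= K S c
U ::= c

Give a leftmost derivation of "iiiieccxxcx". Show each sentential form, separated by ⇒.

S ⇒ US   [S ::= U S]
US ⇒ KScS   [U ::= K S c]
KScS ⇒ iKScS   [K ::= i K]
iKScS ⇒ iiKScS   [K ::= i K]
iiKScS ⇒ iiiKScS   [K ::= i K]
iiiKScS ⇒ iiiiSScS   [K ::= i S]
iiiiSScS ⇒ iiiiUSScS   [S ::= U S]
iiiiUSScS ⇒ iiiieUcSScS   [U ::= e U c]
iiiieUcSScS ⇒ iiiieccSScS   [U ::= c]
iiiieccSScS ⇒ iiiieccxScS   [S ::= x]
iiiieccxScS ⇒ iiiieccxxcS   [S ::= x]
iiiieccxxcS ⇒ iiiieccxxcx   [S ::= x]

S ⇒ US ⇒ KScS ⇒ iKScS ⇒ iiKScS ⇒ iiiKScS ⇒ iiiiSScS ⇒ iiiiUSScS ⇒ iiiieUcSScS ⇒ iiiieccSScS ⇒ iiiieccxScS ⇒ iiiieccxxcS ⇒ iiiieccxxcx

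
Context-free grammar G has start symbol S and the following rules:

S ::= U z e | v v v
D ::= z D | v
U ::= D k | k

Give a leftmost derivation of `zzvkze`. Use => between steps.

S => Uze => Dkze => zDkze => zzDkze => zzvkze

S => Uze   [S ::= U z e]
Uze => Dkze   [U ::= D k]
Dkze => zDkze   [D ::= z D]
zDkze => zzDkze   [D ::= z D]
zzDkze => zzvkze   [D ::= v]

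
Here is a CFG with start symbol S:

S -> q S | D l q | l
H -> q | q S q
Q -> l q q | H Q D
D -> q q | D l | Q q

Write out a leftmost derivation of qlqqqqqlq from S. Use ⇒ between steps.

S ⇒ Dlq ⇒ Qqlq ⇒ HQDqlq ⇒ qQDqlq ⇒ qlqqDqlq ⇒ qlqqqqqlq

S ⇒ Dlq   [S -> D l q]
Dlq ⇒ Qqlq   [D -> Q q]
Qqlq ⇒ HQDqlq   [Q -> H Q D]
HQDqlq ⇒ qQDqlq   [H -> q]
qQDqlq ⇒ qlqqDqlq   [Q -> l q q]
qlqqDqlq ⇒ qlqqqqqlq   [D -> q q]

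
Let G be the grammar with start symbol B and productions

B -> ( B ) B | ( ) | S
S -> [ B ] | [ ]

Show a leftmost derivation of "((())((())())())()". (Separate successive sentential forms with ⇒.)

B ⇒ (B)B ⇒ ((B)B)B ⇒ ((())B)B ⇒ ((())(B)B)B ⇒ ((())((B)B)B)B ⇒ ((())((())B)B)B ⇒ ((())((())())B)B ⇒ ((())((())())())B ⇒ ((())((())())())()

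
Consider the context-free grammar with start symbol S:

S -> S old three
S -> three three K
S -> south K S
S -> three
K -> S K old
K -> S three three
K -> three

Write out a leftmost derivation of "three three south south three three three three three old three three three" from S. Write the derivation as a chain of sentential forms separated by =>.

S => three three K   [S -> three three K]
three three K => three three S three three   [K -> S three three]
three three S three three => three three south K S three three   [S -> south K S]
three three south K S three three => three three south S K old S three three   [K -> S K old]
three three south S K old S three three => three three south south K S K old S three three   [S -> south K S]
three three south south K S K old S three three => three three south south S three three S K old S three three   [K -> S three three]
three three south south S three three S K old S three three => three three south south three three three S K old S three three   [S -> three]
three three south south three three three S K old S three three => three three south south three three three three K old S three three   [S -> three]
three three south south three three three three K old S three three => three three south south three three three three three old S three three   [K -> three]
three three south south three three three three three old S three three => three three south south three three three three three old three three three   [S -> three]

S => three three K => three three S three three => three three south K S three three => three three south S K old S three three => three three south south K S K old S three three => three three south south S three three S K old S three three => three three south south three three three S K old S three three => three three south south three three three three K old S three three => three three south south three three three three three old S three three => three three south south three three three three three old three three three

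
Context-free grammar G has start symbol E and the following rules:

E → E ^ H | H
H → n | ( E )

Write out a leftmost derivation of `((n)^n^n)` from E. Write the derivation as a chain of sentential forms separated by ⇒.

E ⇒ H ⇒ (E) ⇒ (E^H) ⇒ (E^H^H) ⇒ (H^H^H) ⇒ ((E)^H^H) ⇒ ((H)^H^H) ⇒ ((n)^H^H) ⇒ ((n)^n^H) ⇒ ((n)^n^n)

E ⇒ H   [E → H]
H ⇒ (E)   [H → ( E )]
(E) ⇒ (E^H)   [E → E ^ H]
(E^H) ⇒ (E^H^H)   [E → E ^ H]
(E^H^H) ⇒ (H^H^H)   [E → H]
(H^H^H) ⇒ ((E)^H^H)   [H → ( E )]
((E)^H^H) ⇒ ((H)^H^H)   [E → H]
((H)^H^H) ⇒ ((n)^H^H)   [H → n]
((n)^H^H) ⇒ ((n)^n^H)   [H → n]
((n)^n^H) ⇒ ((n)^n^n)   [H → n]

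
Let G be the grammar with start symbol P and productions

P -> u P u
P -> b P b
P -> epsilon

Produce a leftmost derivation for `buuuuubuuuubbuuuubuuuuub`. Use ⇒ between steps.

P⇒bPb⇒buPub⇒buuPuub⇒buuuPuuub⇒buuuuPuuuub⇒buuuuuPuuuuub⇒buuuuubPbuuuuub⇒buuuuubuPubuuuuub⇒buuuuubuuPuubuuuuub⇒buuuuubuuuPuuubuuuuub⇒buuuuubuuuuPuuuubuuuuub⇒buuuuubuuuubPbuuuubuuuuub⇒buuuuubuuuubbuuuubuuuuub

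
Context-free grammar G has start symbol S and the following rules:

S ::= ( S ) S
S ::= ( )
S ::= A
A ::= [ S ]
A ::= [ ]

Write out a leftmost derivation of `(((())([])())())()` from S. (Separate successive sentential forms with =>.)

S => (S)S   [S ::= ( S ) S]
(S)S => ((S)S)S   [S ::= ( S ) S]
((S)S)S => (((S)S)S)S   [S ::= ( S ) S]
(((S)S)S)S => (((())S)S)S   [S ::= ( )]
(((())S)S)S => (((())(S)S)S)S   [S ::= ( S ) S]
(((())(S)S)S)S => (((())(A)S)S)S   [S ::= A]
(((())(A)S)S)S => (((())([])S)S)S   [A ::= [ ]]
(((())([])S)S)S => (((())([])())S)S   [S ::= ( )]
(((())([])())S)S => (((())([])())())S   [S ::= ( )]
(((())([])())())S => (((())([])())())()   [S ::= ( )]

S=>(S)S=>((S)S)S=>(((S)S)S)S=>(((())S)S)S=>(((())(S)S)S)S=>(((())(A)S)S)S=>(((())([])S)S)S=>(((())([])())S)S=>(((())([])())())S=>(((())([])())())()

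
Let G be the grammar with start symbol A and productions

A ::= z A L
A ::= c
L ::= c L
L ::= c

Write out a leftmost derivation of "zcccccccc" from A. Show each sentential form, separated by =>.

A => zAL => zcL => zccL => zcccL => zccccL => zcccccL => zccccccL => zcccccccL => zcccccccc

A => zAL   [A ::= z A L]
zAL => zcL   [A ::= c]
zcL => zccL   [L ::= c L]
zccL => zcccL   [L ::= c L]
zcccL => zccccL   [L ::= c L]
zccccL => zcccccL   [L ::= c L]
zcccccL => zccccccL   [L ::= c L]
zccccccL => zcccccccL   [L ::= c L]
zcccccccL => zcccccccc   [L ::= c]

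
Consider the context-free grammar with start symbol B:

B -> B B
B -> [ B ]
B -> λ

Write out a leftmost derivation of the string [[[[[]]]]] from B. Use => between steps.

B => BB   [B -> B B]
BB => [B]B   [B -> [ B ]]
[B]B => [BB]B   [B -> B B]
[BB]B => [[B]B]B   [B -> [ B ]]
[[B]B]B => [[[B]]B]B   [B -> [ B ]]
[[[B]]B]B => [[[[B]]]B]B   [B -> [ B ]]
[[[[B]]]B]B => [[[[BB]]]B]B   [B -> B B]
[[[[BB]]]B]B => [[[[[B]B]]]B]B   [B -> [ B ]]
[[[[[B]B]]]B]B => [[[[[]B]]]B]B   [B -> λ]
[[[[[]B]]]B]B => [[[[[]]]]B]B   [B -> λ]
[[[[[]]]]B]B => [[[[[]]]]]B   [B -> λ]
[[[[[]]]]]B => [[[[[]]]]]   [B -> λ]

B => BB => [B]B => [BB]B => [[B]B]B => [[[B]]B]B => [[[[B]]]B]B => [[[[BB]]]B]B => [[[[[B]B]]]B]B => [[[[[]B]]]B]B => [[[[[]]]]B]B => [[[[[]]]]]B => [[[[[]]]]]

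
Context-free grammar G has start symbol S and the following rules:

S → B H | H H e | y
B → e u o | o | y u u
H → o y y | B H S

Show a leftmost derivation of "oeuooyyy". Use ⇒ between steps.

S ⇒ BH ⇒ oH ⇒ oBHS ⇒ oeuoHS ⇒ oeuooyyS ⇒ oeuooyyy

S ⇒ BH   [S → B H]
BH ⇒ oH   [B → o]
oH ⇒ oBHS   [H → B H S]
oBHS ⇒ oeuoHS   [B → e u o]
oeuoHS ⇒ oeuooyyS   [H → o y y]
oeuooyyS ⇒ oeuooyyy   [S → y]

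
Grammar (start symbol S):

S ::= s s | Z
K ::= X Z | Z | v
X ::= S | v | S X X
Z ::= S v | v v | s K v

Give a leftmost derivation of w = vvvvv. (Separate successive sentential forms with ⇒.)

S⇒Z⇒Sv⇒Zv⇒Svv⇒Zvv⇒Svvv⇒Zvvv⇒vvvvv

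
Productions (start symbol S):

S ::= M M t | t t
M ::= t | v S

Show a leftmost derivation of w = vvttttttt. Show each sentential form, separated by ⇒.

S⇒MMt⇒vSMt⇒vMMtMt⇒vvSMtMt⇒vvMMtMtMt⇒vvtMtMtMt⇒vvtttMtMt⇒vvtttttMt⇒vvttttttt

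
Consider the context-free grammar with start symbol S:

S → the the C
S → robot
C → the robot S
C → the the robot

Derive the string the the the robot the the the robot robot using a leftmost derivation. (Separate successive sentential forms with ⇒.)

S ⇒ the the C ⇒ the the the robot S ⇒ the the the robot the the C ⇒ the the the robot the the the robot S ⇒ the the the robot the the the robot robot

S ⇒ the the C   [S → the the C]
the the C ⇒ the the the robot S   [C → the robot S]
the the the robot S ⇒ the the the robot the the C   [S → the the C]
the the the robot the the C ⇒ the the the robot the the the robot S   [C → the robot S]
the the the robot the the the robot S ⇒ the the the robot the the the robot robot   [S → robot]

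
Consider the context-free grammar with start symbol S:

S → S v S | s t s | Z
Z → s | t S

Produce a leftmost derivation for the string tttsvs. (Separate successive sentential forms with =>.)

S=>SvS=>ZvS=>tSvS=>tZvS=>ttSvS=>ttZvS=>tttSvS=>tttZvS=>tttsvS=>tttsvZ=>tttsvs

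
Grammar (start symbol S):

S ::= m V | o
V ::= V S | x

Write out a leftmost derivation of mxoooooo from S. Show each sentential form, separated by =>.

S => mV   [S ::= m V]
mV => mVS   [V ::= V S]
mVS => mVSS   [V ::= V S]
mVSS => mVSSS   [V ::= V S]
mVSSS => mVSSSS   [V ::= V S]
mVSSSS => mVSSSSS   [V ::= V S]
mVSSSSS => mVSSSSSS   [V ::= V S]
mVSSSSSS => mxSSSSSS   [V ::= x]
mxSSSSSS => mxoSSSSS   [S ::= o]
mxoSSSSS => mxooSSSS   [S ::= o]
mxooSSSS => mxoooSSS   [S ::= o]
mxoooSSS => mxooooSS   [S ::= o]
mxooooSS => mxoooooS   [S ::= o]
mxoooooS => mxoooooo   [S ::= o]

S=>mV=>mVS=>mVSS=>mVSSS=>mVSSSS=>mVSSSSS=>mVSSSSSS=>mxSSSSSS=>mxoSSSSS=>mxooSSSS=>mxoooSSS=>mxooooSS=>mxoooooS=>mxoooooo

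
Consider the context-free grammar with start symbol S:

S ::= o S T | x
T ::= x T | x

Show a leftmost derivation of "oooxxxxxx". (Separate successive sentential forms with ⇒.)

S ⇒ oST ⇒ ooSTT ⇒ oooSTTT ⇒ oooxTTT ⇒ oooxxTT ⇒ oooxxxTT ⇒ oooxxxxTT ⇒ oooxxxxxT ⇒ oooxxxxxx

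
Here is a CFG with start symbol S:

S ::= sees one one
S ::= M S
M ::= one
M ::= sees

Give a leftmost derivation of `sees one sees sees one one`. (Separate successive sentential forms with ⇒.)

S ⇒ M S   [S ::= M S]
M S ⇒ sees S   [M ::= sees]
sees S ⇒ sees M S   [S ::= M S]
sees M S ⇒ sees one S   [M ::= one]
sees one S ⇒ sees one M S   [S ::= M S]
sees one M S ⇒ sees one sees S   [M ::= sees]
sees one sees S ⇒ sees one sees sees one one   [S ::= sees one one]

S ⇒ M S ⇒ sees S ⇒ sees M S ⇒ sees one S ⇒ sees one M S ⇒ sees one sees S ⇒ sees one sees sees one one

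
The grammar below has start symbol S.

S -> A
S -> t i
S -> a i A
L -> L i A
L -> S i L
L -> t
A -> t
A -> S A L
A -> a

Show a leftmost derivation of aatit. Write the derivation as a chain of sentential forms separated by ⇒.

S⇒A⇒SAL⇒AAL⇒aAL⇒aaL⇒aaLiA⇒aatiA⇒aatit

S ⇒ A   [S -> A]
A ⇒ SAL   [A -> S A L]
SAL ⇒ AAL   [S -> A]
AAL ⇒ aAL   [A -> a]
aAL ⇒ aaL   [A -> a]
aaL ⇒ aaLiA   [L -> L i A]
aaLiA ⇒ aatiA   [L -> t]
aatiA ⇒ aatit   [A -> t]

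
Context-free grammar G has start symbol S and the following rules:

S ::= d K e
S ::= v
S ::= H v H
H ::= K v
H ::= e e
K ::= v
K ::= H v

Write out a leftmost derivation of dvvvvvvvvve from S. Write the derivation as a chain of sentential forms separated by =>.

S => dKe => dHve => dKvve => dHvvve => dKvvvve => dHvvvvve => dKvvvvvve => dHvvvvvvve => dKvvvvvvvve => dvvvvvvvvve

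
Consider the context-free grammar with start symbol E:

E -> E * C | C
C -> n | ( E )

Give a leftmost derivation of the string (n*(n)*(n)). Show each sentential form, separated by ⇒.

E ⇒ C ⇒ (E) ⇒ (E*C) ⇒ (E*C*C) ⇒ (C*C*C) ⇒ (n*C*C) ⇒ (n*(E)*C) ⇒ (n*(C)*C) ⇒ (n*(n)*C) ⇒ (n*(n)*(E)) ⇒ (n*(n)*(C)) ⇒ (n*(n)*(n))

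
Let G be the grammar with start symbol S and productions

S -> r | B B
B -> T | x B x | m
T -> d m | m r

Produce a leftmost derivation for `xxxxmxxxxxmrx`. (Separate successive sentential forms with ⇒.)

S ⇒ BB ⇒ xBxB ⇒ xxBxxB ⇒ xxxBxxxB ⇒ xxxxBxxxxB ⇒ xxxxmxxxxB ⇒ xxxxmxxxxxBx ⇒ xxxxmxxxxxTx ⇒ xxxxmxxxxxmrx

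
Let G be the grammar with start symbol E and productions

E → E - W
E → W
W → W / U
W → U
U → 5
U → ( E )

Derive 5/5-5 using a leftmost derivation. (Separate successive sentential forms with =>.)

E => E-W   [E → E - W]
E-W => W-W   [E → W]
W-W => W/U-W   [W → W / U]
W/U-W => U/U-W   [W → U]
U/U-W => 5/U-W   [U → 5]
5/U-W => 5/5-W   [U → 5]
5/5-W => 5/5-U   [W → U]
5/5-U => 5/5-5   [U → 5]

E => E-W => W-W => W/U-W => U/U-W => 5/U-W => 5/5-W => 5/5-U => 5/5-5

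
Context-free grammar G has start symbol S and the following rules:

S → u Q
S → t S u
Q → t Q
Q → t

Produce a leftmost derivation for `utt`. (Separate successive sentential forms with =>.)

S => uQ => utQ => utt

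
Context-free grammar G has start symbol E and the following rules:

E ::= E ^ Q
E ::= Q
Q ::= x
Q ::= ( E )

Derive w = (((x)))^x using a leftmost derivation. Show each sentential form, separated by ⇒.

E ⇒ E^Q ⇒ Q^Q ⇒ (E)^Q ⇒ (Q)^Q ⇒ ((E))^Q ⇒ ((Q))^Q ⇒ (((E)))^Q ⇒ (((Q)))^Q ⇒ (((x)))^Q ⇒ (((x)))^x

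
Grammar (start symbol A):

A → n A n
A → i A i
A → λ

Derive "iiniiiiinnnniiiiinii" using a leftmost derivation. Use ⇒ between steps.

A ⇒ iAi ⇒ iiAii ⇒ iinAnii ⇒ iiniAinii ⇒ iiniiAiinii ⇒ iiniiiAiiinii ⇒ iiniiiiAiiiinii ⇒ iiniiiiiAiiiiinii ⇒ iiniiiiinAniiiiinii ⇒ iiniiiiinnAnniiiiinii ⇒ iiniiiiinnnniiiiinii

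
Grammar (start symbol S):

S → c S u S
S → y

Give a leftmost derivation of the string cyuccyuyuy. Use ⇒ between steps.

S ⇒ cSuS ⇒ cyuS ⇒ cyucSuS ⇒ cyuccSuSuS ⇒ cyuccyuSuS ⇒ cyuccyuyuS ⇒ cyuccyuyuy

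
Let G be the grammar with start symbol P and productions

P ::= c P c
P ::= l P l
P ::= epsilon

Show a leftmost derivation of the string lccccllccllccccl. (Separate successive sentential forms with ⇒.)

P ⇒ lPl   [P ::= l P l]
lPl ⇒ lcPcl   [P ::= c P c]
lcPcl ⇒ lccPccl   [P ::= c P c]
lccPccl ⇒ lcccPcccl   [P ::= c P c]
lcccPcccl ⇒ lccccPccccl   [P ::= c P c]
lccccPccccl ⇒ lcccclPlccccl   [P ::= l P l]
lcccclPlccccl ⇒ lccccllPllccccl   [P ::= l P l]
lccccllPllccccl ⇒ lccccllcPcllccccl   [P ::= c P c]
lccccllcPcllccccl ⇒ lccccllccllccccl   [P ::= epsilon]

P⇒lPl⇒lcPcl⇒lccPccl⇒lcccPcccl⇒lccccPccccl⇒lcccclPlccccl⇒lccccllPllccccl⇒lccccllcPcllccccl⇒lccccllccllccccl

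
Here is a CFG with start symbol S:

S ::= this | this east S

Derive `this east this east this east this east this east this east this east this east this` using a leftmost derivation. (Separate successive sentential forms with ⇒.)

S ⇒ this east S ⇒ this east this east S ⇒ this east this east this east S ⇒ this east this east this east this east S ⇒ this east this east this east this east this east S ⇒ this east this east this east this east this east this east S ⇒ this east this east this east this east this east this east this east S ⇒ this east this east this east this east this east this east this east this east S ⇒ this east this east this east this east this east this east this east this east this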